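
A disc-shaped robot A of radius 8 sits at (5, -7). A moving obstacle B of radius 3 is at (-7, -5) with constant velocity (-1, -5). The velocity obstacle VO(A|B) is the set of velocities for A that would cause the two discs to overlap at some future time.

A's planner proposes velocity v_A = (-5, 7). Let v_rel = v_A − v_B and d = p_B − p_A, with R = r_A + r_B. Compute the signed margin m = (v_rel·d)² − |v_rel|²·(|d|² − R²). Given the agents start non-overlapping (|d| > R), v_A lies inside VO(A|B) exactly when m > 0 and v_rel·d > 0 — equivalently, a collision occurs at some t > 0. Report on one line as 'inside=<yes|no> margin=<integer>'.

d = (-12, 2),  |d|² = 148;  R = 8+3 = 11,  c = 148−11² = 27
v_rel = (-4, 12),  |v_rel|² = 160;  v_rel·d = (-4)·(-12) + (12)·(2) = 72
160·t² − 144·t + 27 = 0  ⇒  m = 72² − 160·27 = 864
m = 864 > 0,  v_rel·d = 72 > 0  ⇒  inside

inside=yes margin=864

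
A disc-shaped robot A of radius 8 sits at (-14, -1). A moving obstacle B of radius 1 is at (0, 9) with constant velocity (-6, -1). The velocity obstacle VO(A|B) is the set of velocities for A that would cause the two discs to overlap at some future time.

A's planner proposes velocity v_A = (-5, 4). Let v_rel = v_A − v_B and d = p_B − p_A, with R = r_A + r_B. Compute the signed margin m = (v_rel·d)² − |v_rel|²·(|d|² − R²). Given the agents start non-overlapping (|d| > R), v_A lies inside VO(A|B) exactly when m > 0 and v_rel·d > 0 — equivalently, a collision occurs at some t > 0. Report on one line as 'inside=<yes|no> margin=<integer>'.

d = (14, 10),  |d|² = 296;  R = 8+1 = 9,  c = 296−9² = 215
v_rel = (1, 5),  |v_rel|² = 26;  v_rel·d = (1)·(14) + (5)·(10) = 64
26·t² − 128·t + 215 = 0  ⇒  m = 64² − 26·215 = -1494
m = -1494 < 0,  v_rel·d = 64 > 0  ⇒  outside

inside=no margin=-1494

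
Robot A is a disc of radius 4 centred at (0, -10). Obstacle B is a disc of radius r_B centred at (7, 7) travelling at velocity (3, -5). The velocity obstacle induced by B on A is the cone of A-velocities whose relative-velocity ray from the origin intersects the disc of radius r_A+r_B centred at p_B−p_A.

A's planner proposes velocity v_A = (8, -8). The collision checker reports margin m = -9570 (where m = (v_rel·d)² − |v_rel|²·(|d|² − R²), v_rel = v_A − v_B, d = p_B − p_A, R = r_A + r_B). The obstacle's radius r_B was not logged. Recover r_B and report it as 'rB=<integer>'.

m = -9570
d = (7, 17);  v_rel = (5, -3),  |v_rel|² = 34
v_rel×d = (5)·(17) − (-3)·(7) = 106
since m = R²·34 − 106²:  R² = (11236 + -9570) / 34 = 49
R = √49 = 7  ⇒  r_B = 7 − 4 = 3

rB=3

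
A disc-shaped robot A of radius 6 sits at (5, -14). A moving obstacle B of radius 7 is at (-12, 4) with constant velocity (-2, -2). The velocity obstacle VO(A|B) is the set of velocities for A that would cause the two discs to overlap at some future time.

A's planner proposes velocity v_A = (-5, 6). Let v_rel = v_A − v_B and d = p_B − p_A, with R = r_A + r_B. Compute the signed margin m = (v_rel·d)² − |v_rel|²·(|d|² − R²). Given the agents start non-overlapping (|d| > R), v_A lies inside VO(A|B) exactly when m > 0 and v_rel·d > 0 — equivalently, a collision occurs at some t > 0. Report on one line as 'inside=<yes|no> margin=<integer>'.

d = (-17, 18),  |d|² = 613;  R = 6+7 = 13,  c = 613−13² = 444
v_rel = (-3, 8),  |v_rel|² = 73;  v_rel·d = (-3)·(-17) + (8)·(18) = 195
73·t² − 390·t + 444 = 0  ⇒  m = 195² − 73·444 = 5613
m = 5613 > 0,  v_rel·d = 195 > 0  ⇒  inside

inside=yes margin=5613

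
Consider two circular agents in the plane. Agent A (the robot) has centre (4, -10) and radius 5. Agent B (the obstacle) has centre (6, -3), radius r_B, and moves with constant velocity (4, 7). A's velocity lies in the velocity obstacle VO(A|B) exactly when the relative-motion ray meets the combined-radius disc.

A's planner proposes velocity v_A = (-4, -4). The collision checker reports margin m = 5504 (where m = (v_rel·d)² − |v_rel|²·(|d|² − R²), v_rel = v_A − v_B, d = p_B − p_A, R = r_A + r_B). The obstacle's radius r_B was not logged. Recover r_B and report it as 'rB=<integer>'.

m = 5504
d = (2, 7);  v_rel = (-8, -11),  |v_rel|² = 185
v_rel×d = (-8)·(7) − (-11)·(2) = -34
since m = R²·185 − (-34)²:  R² = (1156 + 5504) / 185 = 36
R = √36 = 6  ⇒  r_B = 6 − 5 = 1

rB=1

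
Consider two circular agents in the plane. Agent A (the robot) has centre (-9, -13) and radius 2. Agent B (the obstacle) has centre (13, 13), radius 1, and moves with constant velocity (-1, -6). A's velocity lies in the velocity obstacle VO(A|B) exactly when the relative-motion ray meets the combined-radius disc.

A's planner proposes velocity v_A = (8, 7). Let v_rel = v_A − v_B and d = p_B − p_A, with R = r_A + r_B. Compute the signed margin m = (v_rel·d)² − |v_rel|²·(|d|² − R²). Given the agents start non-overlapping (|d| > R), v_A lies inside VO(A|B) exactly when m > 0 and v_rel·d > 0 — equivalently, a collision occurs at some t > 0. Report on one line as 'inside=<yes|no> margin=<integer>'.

d = (22, 26),  |d|² = 1160;  R = 2+1 = 3,  c = 1160−3² = 1151
v_rel = (9, 13),  |v_rel|² = 250;  v_rel·d = (9)·(22) + (13)·(26) = 536
250·t² − 1072·t + 1151 = 0  ⇒  m = 536² − 250·1151 = -454
m = -454 < 0,  v_rel·d = 536 > 0  ⇒  outside

inside=no margin=-454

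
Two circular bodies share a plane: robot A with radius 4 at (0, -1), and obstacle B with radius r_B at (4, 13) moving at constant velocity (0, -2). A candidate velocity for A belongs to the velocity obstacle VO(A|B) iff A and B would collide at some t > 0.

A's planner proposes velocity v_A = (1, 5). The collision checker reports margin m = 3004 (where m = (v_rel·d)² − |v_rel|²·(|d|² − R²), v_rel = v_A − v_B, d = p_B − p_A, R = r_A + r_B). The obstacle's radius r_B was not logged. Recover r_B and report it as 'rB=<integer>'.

m = 3004
d = (4, 14);  v_rel = (1, 7),  |v_rel|² = 50
v_rel×d = (1)·(14) − (7)·(4) = -14
since m = R²·50 − (-14)²:  R² = (196 + 3004) / 50 = 64
R = √64 = 8  ⇒  r_B = 8 − 4 = 4

rB=4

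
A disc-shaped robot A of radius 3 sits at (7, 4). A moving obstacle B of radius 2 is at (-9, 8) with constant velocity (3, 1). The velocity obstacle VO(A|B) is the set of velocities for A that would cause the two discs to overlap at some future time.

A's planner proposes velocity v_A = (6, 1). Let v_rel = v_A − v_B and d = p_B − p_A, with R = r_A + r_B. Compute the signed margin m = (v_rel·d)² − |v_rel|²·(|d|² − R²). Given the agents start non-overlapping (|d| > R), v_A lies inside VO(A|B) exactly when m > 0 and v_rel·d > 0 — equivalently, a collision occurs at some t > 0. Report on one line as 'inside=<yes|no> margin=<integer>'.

d = (-16, 4),  |d|² = 272;  R = 3+2 = 5,  c = 272−5² = 247
v_rel = (3, 0),  |v_rel|² = 9;  v_rel·d = (3)·(-16) + (0)·(4) = -48
9·t² + 96·t + 247 = 0  ⇒  m = (-48)² − 9·247 = 81
m = 81 > 0,  v_rel·d = -48 < 0  ⇒  outside

inside=no margin=81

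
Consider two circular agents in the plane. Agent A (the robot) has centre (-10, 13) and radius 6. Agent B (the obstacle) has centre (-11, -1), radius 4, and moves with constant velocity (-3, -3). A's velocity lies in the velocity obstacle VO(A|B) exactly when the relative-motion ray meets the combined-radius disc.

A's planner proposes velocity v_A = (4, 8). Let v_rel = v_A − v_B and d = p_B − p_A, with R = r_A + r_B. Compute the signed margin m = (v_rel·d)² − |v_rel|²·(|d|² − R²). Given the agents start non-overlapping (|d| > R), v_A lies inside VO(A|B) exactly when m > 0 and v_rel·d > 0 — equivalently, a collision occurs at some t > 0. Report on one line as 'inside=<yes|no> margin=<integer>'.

d = (-1, -14),  |d|² = 197;  R = 6+4 = 10,  c = 197−10² = 97
v_rel = (7, 11),  |v_rel|² = 170;  v_rel·d = (7)·(-1) + (11)·(-14) = -161
170·t² + 322·t + 97 = 0  ⇒  m = (-161)² − 170·97 = 9431
m = 9431 > 0,  v_rel·d = -161 < 0  ⇒  outside

inside=no margin=9431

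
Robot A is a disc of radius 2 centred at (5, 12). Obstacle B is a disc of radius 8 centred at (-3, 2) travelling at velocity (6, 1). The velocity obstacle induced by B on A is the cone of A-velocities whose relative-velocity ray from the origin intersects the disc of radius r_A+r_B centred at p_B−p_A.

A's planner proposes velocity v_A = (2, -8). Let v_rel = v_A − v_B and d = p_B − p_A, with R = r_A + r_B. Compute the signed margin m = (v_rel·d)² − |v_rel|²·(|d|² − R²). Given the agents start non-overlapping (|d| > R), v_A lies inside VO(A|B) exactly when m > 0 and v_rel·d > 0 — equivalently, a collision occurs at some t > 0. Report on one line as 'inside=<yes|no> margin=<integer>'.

d = (-8, -10),  |d|² = 164;  R = 2+8 = 10,  c = 164−10² = 64
v_rel = (-4, -9),  |v_rel|² = 97;  v_rel·d = (-4)·(-8) + (-9)·(-10) = 122
97·t² − 244·t + 64 = 0  ⇒  m = 122² − 97·64 = 8676
m = 8676 > 0,  v_rel·d = 122 > 0  ⇒  inside

inside=yes margin=8676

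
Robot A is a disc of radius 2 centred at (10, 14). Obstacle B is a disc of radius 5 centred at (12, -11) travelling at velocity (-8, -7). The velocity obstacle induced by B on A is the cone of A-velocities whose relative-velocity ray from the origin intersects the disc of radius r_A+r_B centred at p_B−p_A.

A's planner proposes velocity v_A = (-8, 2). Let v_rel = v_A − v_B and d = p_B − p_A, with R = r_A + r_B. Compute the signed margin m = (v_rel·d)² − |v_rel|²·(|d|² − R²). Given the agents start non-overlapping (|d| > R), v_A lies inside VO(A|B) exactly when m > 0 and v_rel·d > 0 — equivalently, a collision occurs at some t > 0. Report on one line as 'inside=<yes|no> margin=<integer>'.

d = (2, -25),  |d|² = 629;  R = 2+5 = 7,  c = 629−7² = 580
v_rel = (0, 9),  |v_rel|² = 81;  v_rel·d = (0)·(2) + (9)·(-25) = -225
81·t² + 450·t + 580 = 0  ⇒  m = (-225)² − 81·580 = 3645
m = 3645 > 0,  v_rel·d = -225 < 0  ⇒  outside

inside=no margin=3645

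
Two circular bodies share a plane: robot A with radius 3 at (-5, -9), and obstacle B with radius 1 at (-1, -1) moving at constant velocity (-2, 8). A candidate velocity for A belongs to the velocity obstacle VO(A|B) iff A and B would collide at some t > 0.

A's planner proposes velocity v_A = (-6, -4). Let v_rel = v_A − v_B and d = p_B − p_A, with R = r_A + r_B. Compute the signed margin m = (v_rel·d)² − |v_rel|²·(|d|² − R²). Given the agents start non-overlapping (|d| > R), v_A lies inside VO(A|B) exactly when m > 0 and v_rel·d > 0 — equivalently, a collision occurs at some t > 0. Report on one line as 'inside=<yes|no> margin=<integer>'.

d = (4, 8),  |d|² = 80;  R = 3+1 = 4,  c = 80−4² = 64
v_rel = (-4, -12),  |v_rel|² = 160;  v_rel·d = (-4)·(4) + (-12)·(8) = -112
160·t² + 224·t + 64 = 0  ⇒  m = (-112)² − 160·64 = 2304
m = 2304 > 0,  v_rel·d = -112 < 0  ⇒  outside

inside=no margin=2304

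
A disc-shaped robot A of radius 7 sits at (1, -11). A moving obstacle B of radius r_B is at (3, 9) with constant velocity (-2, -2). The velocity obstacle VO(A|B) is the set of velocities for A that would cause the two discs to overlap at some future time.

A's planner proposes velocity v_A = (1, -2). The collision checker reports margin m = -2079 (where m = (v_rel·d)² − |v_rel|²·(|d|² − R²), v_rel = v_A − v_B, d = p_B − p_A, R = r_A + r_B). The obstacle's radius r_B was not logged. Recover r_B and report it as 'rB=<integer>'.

m = -2079
d = (2, 20);  v_rel = (3, 0),  |v_rel|² = 9
v_rel×d = (3)·(20) − (0)·(2) = 60
since m = R²·9 − 60²:  R² = (3600 + -2079) / 9 = 169
R = √169 = 13  ⇒  r_B = 13 − 7 = 6

rB=6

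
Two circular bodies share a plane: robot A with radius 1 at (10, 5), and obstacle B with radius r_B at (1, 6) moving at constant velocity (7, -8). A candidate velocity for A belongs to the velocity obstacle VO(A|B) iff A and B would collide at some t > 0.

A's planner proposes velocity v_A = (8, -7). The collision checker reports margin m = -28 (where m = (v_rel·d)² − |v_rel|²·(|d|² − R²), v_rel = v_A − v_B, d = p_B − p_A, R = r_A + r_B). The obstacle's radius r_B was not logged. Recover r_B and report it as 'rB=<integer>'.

m = -28
d = (-9, 1);  v_rel = (1, 1),  |v_rel|² = 2
v_rel×d = (1)·(1) − (1)·(-9) = 10
since m = R²·2 − 10²:  R² = (100 + -28) / 2 = 36
R = √36 = 6  ⇒  r_B = 6 − 1 = 5

rB=5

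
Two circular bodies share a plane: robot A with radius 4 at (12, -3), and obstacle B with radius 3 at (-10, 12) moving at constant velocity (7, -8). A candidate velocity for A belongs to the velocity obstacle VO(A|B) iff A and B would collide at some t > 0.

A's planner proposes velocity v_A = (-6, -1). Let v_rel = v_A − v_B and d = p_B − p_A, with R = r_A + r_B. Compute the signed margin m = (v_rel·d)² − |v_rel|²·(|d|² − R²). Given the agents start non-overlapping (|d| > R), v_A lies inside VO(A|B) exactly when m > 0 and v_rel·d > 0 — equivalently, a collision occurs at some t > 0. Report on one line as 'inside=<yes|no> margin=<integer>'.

d = (-22, 15),  |d|² = 709;  R = 4+3 = 7,  c = 709−7² = 660
v_rel = (-13, 7),  |v_rel|² = 218;  v_rel·d = (-13)·(-22) + (7)·(15) = 391
218·t² − 782·t + 660 = 0  ⇒  m = 391² − 218·660 = 9001
m = 9001 > 0,  v_rel·d = 391 > 0  ⇒  inside

inside=yes margin=9001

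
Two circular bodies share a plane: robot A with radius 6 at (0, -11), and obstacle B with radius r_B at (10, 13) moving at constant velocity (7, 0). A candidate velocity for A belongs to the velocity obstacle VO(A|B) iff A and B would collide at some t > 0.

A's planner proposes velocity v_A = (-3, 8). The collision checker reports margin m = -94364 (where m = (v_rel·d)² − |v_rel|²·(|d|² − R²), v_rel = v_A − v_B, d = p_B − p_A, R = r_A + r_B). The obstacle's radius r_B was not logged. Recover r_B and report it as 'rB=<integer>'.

m = -94364
d = (10, 24);  v_rel = (-10, 8),  |v_rel|² = 164
v_rel×d = (-10)·(24) − (8)·(10) = -320
since m = R²·164 − (-320)²:  R² = (102400 + -94364) / 164 = 49
R = √49 = 7  ⇒  r_B = 7 − 6 = 1

rB=1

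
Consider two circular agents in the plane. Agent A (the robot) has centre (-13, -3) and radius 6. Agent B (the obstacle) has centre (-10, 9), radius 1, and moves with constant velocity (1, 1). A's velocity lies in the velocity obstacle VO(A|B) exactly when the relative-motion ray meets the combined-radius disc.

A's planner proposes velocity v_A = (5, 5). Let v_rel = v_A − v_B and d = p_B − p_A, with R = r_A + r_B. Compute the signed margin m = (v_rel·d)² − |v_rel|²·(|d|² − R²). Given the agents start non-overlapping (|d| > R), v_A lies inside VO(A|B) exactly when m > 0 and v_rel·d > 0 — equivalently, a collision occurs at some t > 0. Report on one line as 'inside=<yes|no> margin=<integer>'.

d = (3, 12),  |d|² = 153;  R = 6+1 = 7,  c = 153−7² = 104
v_rel = (4, 4),  |v_rel|² = 32;  v_rel·d = (4)·(3) + (4)·(12) = 60
32·t² − 120·t + 104 = 0  ⇒  m = 60² − 32·104 = 272
m = 272 > 0,  v_rel·d = 60 > 0  ⇒  inside

inside=yes margin=272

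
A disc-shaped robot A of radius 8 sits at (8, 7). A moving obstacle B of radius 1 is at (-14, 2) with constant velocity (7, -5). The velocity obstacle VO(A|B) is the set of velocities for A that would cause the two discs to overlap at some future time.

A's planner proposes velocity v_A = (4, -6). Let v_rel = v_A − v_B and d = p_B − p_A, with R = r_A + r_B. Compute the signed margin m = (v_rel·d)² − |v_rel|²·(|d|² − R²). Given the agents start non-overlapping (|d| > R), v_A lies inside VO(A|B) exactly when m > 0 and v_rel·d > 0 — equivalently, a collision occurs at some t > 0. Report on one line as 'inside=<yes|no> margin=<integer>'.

d = (-22, -5),  |d|² = 509;  R = 8+1 = 9,  c = 509−9² = 428
v_rel = (-3, -1),  |v_rel|² = 10;  v_rel·d = (-3)·(-22) + (-1)·(-5) = 71
10·t² − 142·t + 428 = 0  ⇒  m = 71² − 10·428 = 761
m = 761 > 0,  v_rel·d = 71 > 0  ⇒  inside

inside=yes margin=761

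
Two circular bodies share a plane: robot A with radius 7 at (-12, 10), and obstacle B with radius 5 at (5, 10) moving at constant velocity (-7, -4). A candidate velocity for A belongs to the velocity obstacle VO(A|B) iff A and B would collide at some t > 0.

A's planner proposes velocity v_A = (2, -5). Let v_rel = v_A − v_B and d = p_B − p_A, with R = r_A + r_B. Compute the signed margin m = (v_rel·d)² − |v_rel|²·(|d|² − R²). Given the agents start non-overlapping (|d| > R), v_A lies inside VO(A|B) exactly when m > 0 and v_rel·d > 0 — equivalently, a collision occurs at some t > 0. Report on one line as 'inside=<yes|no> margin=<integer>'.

d = (17, 0),  |d|² = 289;  R = 7+5 = 12,  c = 289−12² = 145
v_rel = (9, -1),  |v_rel|² = 82;  v_rel·d = (9)·(17) + (-1)·(0) = 153
82·t² − 306·t + 145 = 0  ⇒  m = 153² − 82·145 = 11519
m = 11519 > 0,  v_rel·d = 153 > 0  ⇒  inside

inside=yes margin=11519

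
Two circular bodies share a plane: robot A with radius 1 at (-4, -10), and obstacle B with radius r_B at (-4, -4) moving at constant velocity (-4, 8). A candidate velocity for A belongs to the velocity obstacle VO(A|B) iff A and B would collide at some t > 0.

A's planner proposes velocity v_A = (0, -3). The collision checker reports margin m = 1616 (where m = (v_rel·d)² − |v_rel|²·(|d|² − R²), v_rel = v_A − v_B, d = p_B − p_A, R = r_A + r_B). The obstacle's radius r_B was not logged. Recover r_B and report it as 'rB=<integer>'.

m = 1616
d = (0, 6);  v_rel = (4, -11),  |v_rel|² = 137
v_rel×d = (4)·(6) − (-11)·(0) = 24
since m = R²·137 − 24²:  R² = (576 + 1616) / 137 = 16
R = √16 = 4  ⇒  r_B = 4 − 1 = 3

rB=3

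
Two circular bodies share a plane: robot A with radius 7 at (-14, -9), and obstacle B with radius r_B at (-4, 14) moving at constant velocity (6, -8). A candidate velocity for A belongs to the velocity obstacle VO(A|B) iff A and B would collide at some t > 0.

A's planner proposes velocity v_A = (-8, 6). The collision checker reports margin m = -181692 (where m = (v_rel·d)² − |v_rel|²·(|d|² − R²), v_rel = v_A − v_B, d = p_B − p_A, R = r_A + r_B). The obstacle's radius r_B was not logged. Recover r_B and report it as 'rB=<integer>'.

m = -181692
d = (10, 23);  v_rel = (-14, 14),  |v_rel|² = 392
v_rel×d = (-14)·(23) − (14)·(10) = -462
since m = R²·392 − (-462)²:  R² = (213444 + -181692) / 392 = 81
R = √81 = 9  ⇒  r_B = 9 − 7 = 2

rB=2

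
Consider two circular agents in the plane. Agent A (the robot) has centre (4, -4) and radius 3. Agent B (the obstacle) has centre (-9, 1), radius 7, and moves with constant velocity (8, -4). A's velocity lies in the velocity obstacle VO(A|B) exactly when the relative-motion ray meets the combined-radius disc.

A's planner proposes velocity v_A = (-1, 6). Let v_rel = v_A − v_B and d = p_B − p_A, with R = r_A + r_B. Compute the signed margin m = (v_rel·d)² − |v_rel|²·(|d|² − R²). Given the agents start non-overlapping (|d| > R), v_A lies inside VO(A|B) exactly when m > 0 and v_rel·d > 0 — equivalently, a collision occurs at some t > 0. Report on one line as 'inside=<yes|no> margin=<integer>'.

d = (-13, 5),  |d|² = 194;  R = 3+7 = 10,  c = 194−10² = 94
v_rel = (-9, 10),  |v_rel|² = 181;  v_rel·d = (-9)·(-13) + (10)·(5) = 167
181·t² − 334·t + 94 = 0  ⇒  m = 167² − 181·94 = 10875
m = 10875 > 0,  v_rel·d = 167 > 0  ⇒  inside

inside=yes margin=10875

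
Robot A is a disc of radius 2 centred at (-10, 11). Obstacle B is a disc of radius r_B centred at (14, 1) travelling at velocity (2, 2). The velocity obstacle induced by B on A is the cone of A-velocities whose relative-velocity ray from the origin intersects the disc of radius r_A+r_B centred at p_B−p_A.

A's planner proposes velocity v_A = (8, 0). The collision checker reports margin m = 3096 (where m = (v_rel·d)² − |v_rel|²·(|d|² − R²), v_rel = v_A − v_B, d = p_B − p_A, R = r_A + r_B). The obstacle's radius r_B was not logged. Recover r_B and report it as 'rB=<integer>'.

m = 3096
d = (24, -10);  v_rel = (6, -2),  |v_rel|² = 40
v_rel×d = (6)·(-10) − (-2)·(24) = -12
since m = R²·40 − (-12)²:  R² = (144 + 3096) / 40 = 81
R = √81 = 9  ⇒  r_B = 9 − 2 = 7

rB=7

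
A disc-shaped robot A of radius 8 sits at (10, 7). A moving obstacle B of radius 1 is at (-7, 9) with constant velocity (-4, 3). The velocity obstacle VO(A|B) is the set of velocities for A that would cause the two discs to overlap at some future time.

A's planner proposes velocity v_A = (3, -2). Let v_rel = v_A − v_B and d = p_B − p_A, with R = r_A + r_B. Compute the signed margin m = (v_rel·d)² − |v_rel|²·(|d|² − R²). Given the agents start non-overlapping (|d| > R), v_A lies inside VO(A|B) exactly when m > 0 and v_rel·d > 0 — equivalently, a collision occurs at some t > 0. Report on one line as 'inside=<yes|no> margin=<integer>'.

d = (-17, 2),  |d|² = 293;  R = 8+1 = 9,  c = 293−9² = 212
v_rel = (7, -5),  |v_rel|² = 74;  v_rel·d = (7)·(-17) + (-5)·(2) = -129
74·t² + 258·t + 212 = 0  ⇒  m = (-129)² − 74·212 = 953
m = 953 > 0,  v_rel·d = -129 < 0  ⇒  outside

inside=no margin=953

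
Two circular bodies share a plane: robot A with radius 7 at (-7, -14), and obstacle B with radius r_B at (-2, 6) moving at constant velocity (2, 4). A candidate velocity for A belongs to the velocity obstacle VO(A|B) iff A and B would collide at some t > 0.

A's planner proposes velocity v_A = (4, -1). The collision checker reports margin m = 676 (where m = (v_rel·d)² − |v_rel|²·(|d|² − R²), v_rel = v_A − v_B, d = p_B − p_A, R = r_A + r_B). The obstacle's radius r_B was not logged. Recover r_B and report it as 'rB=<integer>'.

m = 676
d = (5, 20);  v_rel = (2, -5),  |v_rel|² = 29
v_rel×d = (2)·(20) − (-5)·(5) = 65
since m = R²·29 − 65²:  R² = (4225 + 676) / 29 = 169
R = √169 = 13  ⇒  r_B = 13 − 7 = 6

rB=6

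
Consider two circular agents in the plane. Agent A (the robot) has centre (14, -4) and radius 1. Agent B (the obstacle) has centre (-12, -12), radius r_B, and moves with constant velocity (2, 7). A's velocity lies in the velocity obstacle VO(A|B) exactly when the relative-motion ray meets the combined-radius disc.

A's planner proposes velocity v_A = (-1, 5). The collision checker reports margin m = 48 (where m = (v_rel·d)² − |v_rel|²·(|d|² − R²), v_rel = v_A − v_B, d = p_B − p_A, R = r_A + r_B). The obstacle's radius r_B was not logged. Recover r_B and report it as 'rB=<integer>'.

m = 48
d = (-26, -8);  v_rel = (-3, -2),  |v_rel|² = 13
v_rel×d = (-3)·(-8) − (-2)·(-26) = -28
since m = R²·13 − (-28)²:  R² = (784 + 48) / 13 = 64
R = √64 = 8  ⇒  r_B = 8 − 1 = 7

rB=7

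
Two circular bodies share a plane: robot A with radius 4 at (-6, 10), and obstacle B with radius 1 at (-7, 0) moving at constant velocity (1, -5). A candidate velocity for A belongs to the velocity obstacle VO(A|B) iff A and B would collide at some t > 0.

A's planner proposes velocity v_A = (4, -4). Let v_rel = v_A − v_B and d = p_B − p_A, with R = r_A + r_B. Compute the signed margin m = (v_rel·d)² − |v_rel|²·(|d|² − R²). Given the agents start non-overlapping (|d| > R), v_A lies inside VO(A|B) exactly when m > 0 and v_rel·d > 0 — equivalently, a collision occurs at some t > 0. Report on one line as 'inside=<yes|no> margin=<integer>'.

d = (-1, -10),  |d|² = 101;  R = 4+1 = 5,  c = 101−5² = 76
v_rel = (3, 1),  |v_rel|² = 10;  v_rel·d = (3)·(-1) + (1)·(-10) = -13
10·t² + 26·t + 76 = 0  ⇒  m = (-13)² − 10·76 = -591
m = -591 < 0,  v_rel·d = -13 < 0  ⇒  outside

inside=no margin=-591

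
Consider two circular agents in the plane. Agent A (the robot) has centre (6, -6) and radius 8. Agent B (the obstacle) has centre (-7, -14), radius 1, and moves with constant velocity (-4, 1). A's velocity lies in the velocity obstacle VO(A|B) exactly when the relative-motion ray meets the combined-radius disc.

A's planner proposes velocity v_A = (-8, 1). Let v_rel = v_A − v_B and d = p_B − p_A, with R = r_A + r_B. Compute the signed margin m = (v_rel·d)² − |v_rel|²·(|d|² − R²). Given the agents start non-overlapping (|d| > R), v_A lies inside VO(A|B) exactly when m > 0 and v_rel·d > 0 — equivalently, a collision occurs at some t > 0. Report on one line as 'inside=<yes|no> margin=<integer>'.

d = (-13, -8),  |d|² = 233;  R = 8+1 = 9,  c = 233−9² = 152
v_rel = (-4, 0),  |v_rel|² = 16;  v_rel·d = (-4)·(-13) + (0)·(-8) = 52
16·t² − 104·t + 152 = 0  ⇒  m = 52² − 16·152 = 272
m = 272 > 0,  v_rel·d = 52 > 0  ⇒  inside

inside=yes margin=272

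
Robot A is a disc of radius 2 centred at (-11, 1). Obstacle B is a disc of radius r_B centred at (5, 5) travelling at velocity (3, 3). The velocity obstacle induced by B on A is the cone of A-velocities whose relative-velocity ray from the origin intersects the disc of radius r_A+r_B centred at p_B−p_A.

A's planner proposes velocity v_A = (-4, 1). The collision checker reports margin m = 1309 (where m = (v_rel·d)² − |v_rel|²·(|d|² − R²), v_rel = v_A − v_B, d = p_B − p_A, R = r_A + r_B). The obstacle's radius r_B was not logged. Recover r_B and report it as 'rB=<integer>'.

m = 1309
d = (16, 4);  v_rel = (-7, -2),  |v_rel|² = 53
v_rel×d = (-7)·(4) − (-2)·(16) = 4
since m = R²·53 − 4²:  R² = (16 + 1309) / 53 = 25
R = √25 = 5  ⇒  r_B = 5 − 2 = 3

rB=3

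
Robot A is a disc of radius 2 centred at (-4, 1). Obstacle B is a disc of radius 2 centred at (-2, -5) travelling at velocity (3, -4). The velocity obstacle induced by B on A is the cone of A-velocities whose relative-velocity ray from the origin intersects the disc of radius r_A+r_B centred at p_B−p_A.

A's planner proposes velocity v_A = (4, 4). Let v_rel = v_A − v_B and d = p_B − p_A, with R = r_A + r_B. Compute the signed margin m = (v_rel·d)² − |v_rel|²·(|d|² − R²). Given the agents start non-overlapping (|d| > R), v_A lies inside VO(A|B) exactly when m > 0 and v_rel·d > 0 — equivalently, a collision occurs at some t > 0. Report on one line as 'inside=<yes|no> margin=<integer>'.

d = (2, -6),  |d|² = 40;  R = 2+2 = 4,  c = 40−4² = 24
v_rel = (1, 8),  |v_rel|² = 65;  v_rel·d = (1)·(2) + (8)·(-6) = -46
65·t² + 92·t + 24 = 0  ⇒  m = (-46)² − 65·24 = 556
m = 556 > 0,  v_rel·d = -46 < 0  ⇒  outside

inside=no margin=556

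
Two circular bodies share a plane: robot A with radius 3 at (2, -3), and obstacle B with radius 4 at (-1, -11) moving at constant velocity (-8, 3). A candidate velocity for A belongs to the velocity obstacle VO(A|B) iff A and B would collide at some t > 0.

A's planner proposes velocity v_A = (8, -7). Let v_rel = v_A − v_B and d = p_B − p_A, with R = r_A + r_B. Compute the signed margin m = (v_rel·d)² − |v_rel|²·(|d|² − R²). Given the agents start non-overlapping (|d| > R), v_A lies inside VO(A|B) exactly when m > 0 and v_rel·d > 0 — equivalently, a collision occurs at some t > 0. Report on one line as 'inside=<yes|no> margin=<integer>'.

d = (-3, -8),  |d|² = 73;  R = 3+4 = 7,  c = 73−7² = 24
v_rel = (16, -10),  |v_rel|² = 356;  v_rel·d = (16)·(-3) + (-10)·(-8) = 32
356·t² − 64·t + 24 = 0  ⇒  m = 32² − 356·24 = -7520
m = -7520 < 0,  v_rel·d = 32 > 0  ⇒  outside

inside=no margin=-7520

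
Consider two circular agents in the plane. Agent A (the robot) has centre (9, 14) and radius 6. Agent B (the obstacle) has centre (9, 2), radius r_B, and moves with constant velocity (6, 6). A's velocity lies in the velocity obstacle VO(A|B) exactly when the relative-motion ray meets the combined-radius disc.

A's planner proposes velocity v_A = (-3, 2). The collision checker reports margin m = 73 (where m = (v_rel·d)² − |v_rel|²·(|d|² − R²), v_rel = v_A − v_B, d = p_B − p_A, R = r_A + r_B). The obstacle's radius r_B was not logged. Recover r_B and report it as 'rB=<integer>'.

m = 73
d = (0, -12);  v_rel = (-9, -4),  |v_rel|² = 97
v_rel×d = (-9)·(-12) − (-4)·(0) = 108
since m = R²·97 − 108²:  R² = (11664 + 73) / 97 = 121
R = √121 = 11  ⇒  r_B = 11 − 6 = 5

rB=5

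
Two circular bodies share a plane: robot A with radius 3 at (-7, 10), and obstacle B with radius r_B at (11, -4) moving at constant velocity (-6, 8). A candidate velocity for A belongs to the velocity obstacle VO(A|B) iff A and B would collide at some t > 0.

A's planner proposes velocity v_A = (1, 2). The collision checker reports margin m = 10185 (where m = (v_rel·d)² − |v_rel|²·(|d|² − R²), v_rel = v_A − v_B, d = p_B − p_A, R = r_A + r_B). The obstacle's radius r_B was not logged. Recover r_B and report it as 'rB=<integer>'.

m = 10185
d = (18, -14);  v_rel = (7, -6),  |v_rel|² = 85
v_rel×d = (7)·(-14) − (-6)·(18) = 10
since m = R²·85 − 10²:  R² = (100 + 10185) / 85 = 121
R = √121 = 11  ⇒  r_B = 11 − 3 = 8

rB=8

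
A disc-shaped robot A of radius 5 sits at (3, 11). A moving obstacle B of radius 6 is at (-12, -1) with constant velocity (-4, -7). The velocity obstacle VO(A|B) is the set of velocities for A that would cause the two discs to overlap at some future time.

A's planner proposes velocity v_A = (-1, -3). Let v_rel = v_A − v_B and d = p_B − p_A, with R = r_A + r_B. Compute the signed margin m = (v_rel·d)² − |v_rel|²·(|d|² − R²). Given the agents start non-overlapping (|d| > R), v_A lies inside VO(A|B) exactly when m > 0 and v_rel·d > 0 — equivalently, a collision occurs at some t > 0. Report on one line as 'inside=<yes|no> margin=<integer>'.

d = (-15, -12),  |d|² = 369;  R = 5+6 = 11,  c = 369−11² = 248
v_rel = (3, 4),  |v_rel|² = 25;  v_rel·d = (3)·(-15) + (4)·(-12) = -93
25·t² + 186·t + 248 = 0  ⇒  m = (-93)² − 25·248 = 2449
m = 2449 > 0,  v_rel·d = -93 < 0  ⇒  outside

inside=no margin=2449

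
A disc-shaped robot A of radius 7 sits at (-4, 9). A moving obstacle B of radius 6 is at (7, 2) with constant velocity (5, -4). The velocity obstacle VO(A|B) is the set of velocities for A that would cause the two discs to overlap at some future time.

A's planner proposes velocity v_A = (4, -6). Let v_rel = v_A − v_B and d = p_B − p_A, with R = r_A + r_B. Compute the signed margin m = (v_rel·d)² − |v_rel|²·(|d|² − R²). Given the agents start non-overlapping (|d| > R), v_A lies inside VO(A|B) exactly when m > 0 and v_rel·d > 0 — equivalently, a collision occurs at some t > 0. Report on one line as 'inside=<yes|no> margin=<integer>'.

d = (11, -7),  |d|² = 170;  R = 7+6 = 13,  c = 170−13² = 1
v_rel = (-1, -2),  |v_rel|² = 5;  v_rel·d = (-1)·(11) + (-2)·(-7) = 3
5·t² − 6·t + 1 = 0  ⇒  m = 3² − 5·1 = 4
m = 4 > 0,  v_rel·d = 3 > 0  ⇒  inside

inside=yes margin=4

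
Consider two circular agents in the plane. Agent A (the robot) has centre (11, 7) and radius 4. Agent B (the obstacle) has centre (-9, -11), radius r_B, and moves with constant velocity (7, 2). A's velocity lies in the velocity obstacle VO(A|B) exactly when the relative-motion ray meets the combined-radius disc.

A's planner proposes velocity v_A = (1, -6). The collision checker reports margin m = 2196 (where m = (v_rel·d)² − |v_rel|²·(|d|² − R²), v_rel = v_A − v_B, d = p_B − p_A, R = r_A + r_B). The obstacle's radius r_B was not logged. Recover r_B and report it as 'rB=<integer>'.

m = 2196
d = (-20, -18);  v_rel = (-6, -8),  |v_rel|² = 100
v_rel×d = (-6)·(-18) − (-8)·(-20) = -52
since m = R²·100 − (-52)²:  R² = (2704 + 2196) / 100 = 49
R = √49 = 7  ⇒  r_B = 7 − 4 = 3

rB=3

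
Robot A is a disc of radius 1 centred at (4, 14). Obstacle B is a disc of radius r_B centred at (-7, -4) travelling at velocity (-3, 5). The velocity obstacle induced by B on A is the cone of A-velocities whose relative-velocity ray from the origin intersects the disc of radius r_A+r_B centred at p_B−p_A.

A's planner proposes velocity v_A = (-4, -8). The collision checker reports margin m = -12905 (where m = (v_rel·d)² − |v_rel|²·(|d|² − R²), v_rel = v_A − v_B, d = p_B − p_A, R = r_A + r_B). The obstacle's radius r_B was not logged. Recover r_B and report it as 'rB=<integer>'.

m = -12905
d = (-11, -18);  v_rel = (-1, -13),  |v_rel|² = 170
v_rel×d = (-1)·(-18) − (-13)·(-11) = -125
since m = R²·170 − (-125)²:  R² = (15625 + -12905) / 170 = 16
R = √16 = 4  ⇒  r_B = 4 − 1 = 3

rB=3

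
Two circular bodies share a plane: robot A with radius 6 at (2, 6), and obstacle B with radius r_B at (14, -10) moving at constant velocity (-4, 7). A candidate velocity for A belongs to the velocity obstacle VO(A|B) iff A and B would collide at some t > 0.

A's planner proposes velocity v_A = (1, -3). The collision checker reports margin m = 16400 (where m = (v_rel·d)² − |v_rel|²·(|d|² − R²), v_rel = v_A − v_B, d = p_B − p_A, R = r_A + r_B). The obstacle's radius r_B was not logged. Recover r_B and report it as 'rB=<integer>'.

m = 16400
d = (12, -16);  v_rel = (5, -10),  |v_rel|² = 125
v_rel×d = (5)·(-16) − (-10)·(12) = 40
since m = R²·125 − 40²:  R² = (1600 + 16400) / 125 = 144
R = √144 = 12  ⇒  r_B = 12 − 6 = 6

rB=6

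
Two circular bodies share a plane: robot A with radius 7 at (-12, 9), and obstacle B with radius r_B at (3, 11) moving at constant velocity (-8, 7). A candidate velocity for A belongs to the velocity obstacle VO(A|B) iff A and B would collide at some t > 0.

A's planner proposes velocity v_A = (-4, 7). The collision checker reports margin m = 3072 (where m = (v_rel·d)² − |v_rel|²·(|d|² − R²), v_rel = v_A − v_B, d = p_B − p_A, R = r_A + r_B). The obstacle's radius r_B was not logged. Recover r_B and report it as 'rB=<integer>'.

m = 3072
d = (15, 2);  v_rel = (4, 0),  |v_rel|² = 16
v_rel×d = (4)·(2) − (0)·(15) = 8
since m = R²·16 − 8²:  R² = (64 + 3072) / 16 = 196
R = √196 = 14  ⇒  r_B = 14 − 7 = 7

rB=7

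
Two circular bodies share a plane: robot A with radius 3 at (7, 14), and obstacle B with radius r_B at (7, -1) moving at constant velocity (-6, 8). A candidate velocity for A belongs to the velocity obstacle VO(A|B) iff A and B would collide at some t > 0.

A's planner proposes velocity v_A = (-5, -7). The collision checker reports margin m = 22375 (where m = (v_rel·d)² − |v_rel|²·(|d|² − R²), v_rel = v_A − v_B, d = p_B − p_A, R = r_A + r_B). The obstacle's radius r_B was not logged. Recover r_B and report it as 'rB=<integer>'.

m = 22375
d = (0, -15);  v_rel = (1, -15),  |v_rel|² = 226
v_rel×d = (1)·(-15) − (-15)·(0) = -15
since m = R²·226 − (-15)²:  R² = (225 + 22375) / 226 = 100
R = √100 = 10  ⇒  r_B = 10 − 3 = 7

rB=7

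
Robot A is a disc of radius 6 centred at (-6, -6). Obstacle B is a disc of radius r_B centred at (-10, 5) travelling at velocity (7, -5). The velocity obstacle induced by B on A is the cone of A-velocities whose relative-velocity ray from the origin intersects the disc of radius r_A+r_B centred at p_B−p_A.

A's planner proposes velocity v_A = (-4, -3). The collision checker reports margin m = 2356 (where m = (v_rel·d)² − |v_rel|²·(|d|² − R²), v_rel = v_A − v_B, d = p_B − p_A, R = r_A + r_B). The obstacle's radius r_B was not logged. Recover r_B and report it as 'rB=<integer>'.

m = 2356
d = (-4, 11);  v_rel = (-11, 2),  |v_rel|² = 125
v_rel×d = (-11)·(11) − (2)·(-4) = -113
since m = R²·125 − (-113)²:  R² = (12769 + 2356) / 125 = 121
R = √121 = 11  ⇒  r_B = 11 − 6 = 5

rB=5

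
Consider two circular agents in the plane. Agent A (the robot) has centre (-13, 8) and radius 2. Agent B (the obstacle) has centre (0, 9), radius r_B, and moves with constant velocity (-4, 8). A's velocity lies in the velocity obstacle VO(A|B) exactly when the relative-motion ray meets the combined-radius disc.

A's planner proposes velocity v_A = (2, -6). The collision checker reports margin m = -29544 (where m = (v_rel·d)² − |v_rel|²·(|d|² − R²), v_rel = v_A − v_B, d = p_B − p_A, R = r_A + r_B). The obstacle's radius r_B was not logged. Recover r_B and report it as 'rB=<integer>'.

m = -29544
d = (13, 1);  v_rel = (6, -14),  |v_rel|² = 232
v_rel×d = (6)·(1) − (-14)·(13) = 188
since m = R²·232 − 188²:  R² = (35344 + -29544) / 232 = 25
R = √25 = 5  ⇒  r_B = 5 − 2 = 3

rB=3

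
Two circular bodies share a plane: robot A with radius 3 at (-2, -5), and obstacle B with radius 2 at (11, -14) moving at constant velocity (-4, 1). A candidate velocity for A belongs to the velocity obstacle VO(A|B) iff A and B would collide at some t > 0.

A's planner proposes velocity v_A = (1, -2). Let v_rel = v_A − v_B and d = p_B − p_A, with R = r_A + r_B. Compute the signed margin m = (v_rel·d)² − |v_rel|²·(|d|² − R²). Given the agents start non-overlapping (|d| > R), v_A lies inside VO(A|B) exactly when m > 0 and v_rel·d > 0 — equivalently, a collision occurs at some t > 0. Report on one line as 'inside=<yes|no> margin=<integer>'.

d = (13, -9),  |d|² = 250;  R = 3+2 = 5,  c = 250−5² = 225
v_rel = (5, -3),  |v_rel|² = 34;  v_rel·d = (5)·(13) + (-3)·(-9) = 92
34·t² − 184·t + 225 = 0  ⇒  m = 92² − 34·225 = 814
m = 814 > 0,  v_rel·d = 92 > 0  ⇒  inside

inside=yes margin=814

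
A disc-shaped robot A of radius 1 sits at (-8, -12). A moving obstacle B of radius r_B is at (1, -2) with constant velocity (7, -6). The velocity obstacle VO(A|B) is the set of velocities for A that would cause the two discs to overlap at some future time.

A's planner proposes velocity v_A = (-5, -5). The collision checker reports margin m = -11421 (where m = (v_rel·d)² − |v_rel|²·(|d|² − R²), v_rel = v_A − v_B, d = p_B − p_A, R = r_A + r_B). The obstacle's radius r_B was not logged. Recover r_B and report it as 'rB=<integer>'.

m = -11421
d = (9, 10);  v_rel = (-12, 1),  |v_rel|² = 145
v_rel×d = (-12)·(10) − (1)·(9) = -129
since m = R²·145 − (-129)²:  R² = (16641 + -11421) / 145 = 36
R = √36 = 6  ⇒  r_B = 6 − 1 = 5

rB=5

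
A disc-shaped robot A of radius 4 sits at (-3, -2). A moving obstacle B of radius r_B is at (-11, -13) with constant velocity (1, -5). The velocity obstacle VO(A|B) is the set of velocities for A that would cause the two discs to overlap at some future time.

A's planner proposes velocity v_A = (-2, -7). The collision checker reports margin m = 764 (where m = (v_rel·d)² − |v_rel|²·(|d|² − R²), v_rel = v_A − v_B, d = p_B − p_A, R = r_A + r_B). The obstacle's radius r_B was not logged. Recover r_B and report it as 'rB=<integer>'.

m = 764
d = (-8, -11);  v_rel = (-3, -2),  |v_rel|² = 13
v_rel×d = (-3)·(-11) − (-2)·(-8) = 17
since m = R²·13 − 17²:  R² = (289 + 764) / 13 = 81
R = √81 = 9  ⇒  r_B = 9 − 4 = 5

rB=5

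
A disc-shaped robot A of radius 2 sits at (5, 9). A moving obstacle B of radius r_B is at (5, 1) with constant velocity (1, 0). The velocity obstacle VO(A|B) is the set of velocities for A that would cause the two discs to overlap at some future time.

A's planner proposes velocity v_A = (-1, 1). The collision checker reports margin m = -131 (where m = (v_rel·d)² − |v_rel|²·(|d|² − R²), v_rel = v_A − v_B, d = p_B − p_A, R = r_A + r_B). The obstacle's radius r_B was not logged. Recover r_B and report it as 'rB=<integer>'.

m = -131
d = (0, -8);  v_rel = (-2, 1),  |v_rel|² = 5
v_rel×d = (-2)·(-8) − (1)·(0) = 16
since m = R²·5 − 16²:  R² = (256 + -131) / 5 = 25
R = √25 = 5  ⇒  r_B = 5 − 2 = 3

rB=3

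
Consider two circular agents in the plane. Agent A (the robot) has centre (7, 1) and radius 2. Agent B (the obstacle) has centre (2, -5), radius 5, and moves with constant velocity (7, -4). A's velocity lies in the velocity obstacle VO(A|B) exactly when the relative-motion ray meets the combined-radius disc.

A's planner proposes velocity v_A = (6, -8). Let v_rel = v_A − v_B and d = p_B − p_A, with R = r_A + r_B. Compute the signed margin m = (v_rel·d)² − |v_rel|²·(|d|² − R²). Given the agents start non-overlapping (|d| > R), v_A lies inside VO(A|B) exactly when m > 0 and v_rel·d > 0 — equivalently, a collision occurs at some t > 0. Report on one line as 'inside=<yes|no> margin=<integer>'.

d = (-5, -6),  |d|² = 61;  R = 2+5 = 7,  c = 61−7² = 12
v_rel = (-1, -4),  |v_rel|² = 17;  v_rel·d = (-1)·(-5) + (-4)·(-6) = 29
17·t² − 58·t + 12 = 0  ⇒  m = 29² − 17·12 = 637
m = 637 > 0,  v_rel·d = 29 > 0  ⇒  inside

inside=yes margin=637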